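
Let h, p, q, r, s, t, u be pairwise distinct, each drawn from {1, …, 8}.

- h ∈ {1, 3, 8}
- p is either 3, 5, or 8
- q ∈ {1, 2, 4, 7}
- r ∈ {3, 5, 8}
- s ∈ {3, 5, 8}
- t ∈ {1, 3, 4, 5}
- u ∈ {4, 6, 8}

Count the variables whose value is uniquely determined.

p, r, s share exactly the 3 values {3, 5, 8}; by pigeonhole those values go to them, so strike 3, 5, 8 from h, t, u.
h's domain is down to {1}, so h = 1. Eliminate 1 elsewhere: q, t.
That leaves t = 4. Eliminate 4 elsewhere: q, u.
That leaves u = 6.
Determined: h=1, t=4, u=6. The other variables each still have more than one consistent value. That makes 3.

3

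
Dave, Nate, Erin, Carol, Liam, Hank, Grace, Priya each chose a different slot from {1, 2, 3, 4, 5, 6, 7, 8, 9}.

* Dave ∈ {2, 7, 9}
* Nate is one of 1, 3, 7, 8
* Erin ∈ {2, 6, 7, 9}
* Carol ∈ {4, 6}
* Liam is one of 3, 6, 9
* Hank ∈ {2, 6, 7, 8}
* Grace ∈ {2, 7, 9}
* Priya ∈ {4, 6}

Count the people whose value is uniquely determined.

Among the 8 variables, 1 fits only Nate (and all 8 values in {1, 2, 3, 4, 6, 7, 8, 9} must be used), so Nate = 1.
The 7 still-open variables draw from only 7 values {2, 3, 4, 6, 7, 8, 9}, so each is used; only Liam can be 3, hence Liam = 3.
The 6 still-open variables together cover exactly {2, 4, 6, 7, 8, 9} — 6 values for 6 variables — and 8 appears only in Hank's list, so Hank = 8.
Carol and Priya share exactly the 2 values {4, 6}; by pigeonhole those values go to them, so strike 4, 6 from Erin.
Determined: Nate=1, Liam=3, Hank=8. The other people each still have more than one consistent value. That makes 3.

3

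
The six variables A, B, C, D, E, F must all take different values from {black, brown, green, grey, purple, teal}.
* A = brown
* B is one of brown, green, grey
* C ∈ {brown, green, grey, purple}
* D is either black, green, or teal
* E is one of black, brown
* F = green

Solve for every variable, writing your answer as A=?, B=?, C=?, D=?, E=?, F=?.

A has just one choice, so A = brown. Remove brown from B, C, E.
E has just one choice, so E = black. Strike black from D.
F has just one choice, so F = green. Remove green from B, C, D.
B's domain is down to {grey}, so B = grey. So C can't be grey.
C's domain is down to {purple}, so C = purple.
D's domain is down to {teal}, so D = teal.

A=brown, B=grey, C=purple, D=teal, E=black, F=green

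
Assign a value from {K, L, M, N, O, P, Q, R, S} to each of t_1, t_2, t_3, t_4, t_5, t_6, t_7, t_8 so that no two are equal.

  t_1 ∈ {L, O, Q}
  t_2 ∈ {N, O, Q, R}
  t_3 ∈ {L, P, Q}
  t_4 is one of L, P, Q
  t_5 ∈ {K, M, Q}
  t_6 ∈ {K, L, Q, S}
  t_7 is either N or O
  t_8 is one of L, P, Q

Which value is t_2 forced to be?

t_3, t_4, t_8 share exactly the 3 values {L, P, Q}; by pigeonhole those values go to them, so strike L, P, Q from t_1, t_2, t_5, t_6.
t_1's domain is down to {O}, so t_1 = O. Strike O from t_2, t_7.
That leaves t_7 = N. So t_2 can't be N.
So t_2 = R.

R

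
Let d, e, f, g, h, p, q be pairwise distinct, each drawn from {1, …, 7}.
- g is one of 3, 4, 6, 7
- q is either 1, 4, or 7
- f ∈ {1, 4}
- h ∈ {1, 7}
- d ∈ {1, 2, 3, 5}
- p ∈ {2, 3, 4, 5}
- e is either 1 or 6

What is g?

3

The 3 variables f, h, q are confined to {1, 4, 7}, which locks those values in; drop them from d, e, g, p.
That leaves e = 6. So g can't be 6.
So g = 3.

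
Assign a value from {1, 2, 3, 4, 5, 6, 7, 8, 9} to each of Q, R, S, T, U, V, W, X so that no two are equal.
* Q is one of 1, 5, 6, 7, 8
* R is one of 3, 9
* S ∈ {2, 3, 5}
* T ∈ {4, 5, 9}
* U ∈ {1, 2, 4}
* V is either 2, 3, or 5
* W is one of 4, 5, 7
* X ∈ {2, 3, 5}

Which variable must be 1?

S, V, X share exactly the 3 values {2, 3, 5}; by pigeonhole those values go to them, so strike 2, 3, 5 from Q, R, T, U, W.
R's domain is down to {9}, so R = 9. Strike 9 from T.
T has just one choice, so T = 4. Remove 4 from U, W.
So 1 goes to U.

U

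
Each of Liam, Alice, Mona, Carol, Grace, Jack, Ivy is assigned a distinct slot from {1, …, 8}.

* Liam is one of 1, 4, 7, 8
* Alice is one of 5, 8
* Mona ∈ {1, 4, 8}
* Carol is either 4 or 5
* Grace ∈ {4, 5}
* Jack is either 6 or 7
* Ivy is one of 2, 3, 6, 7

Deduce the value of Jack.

6

Carol and Grace between them cover only {4, 5} — a naked pair. Remove those values from Liam, Alice, Mona.
Alice must be 8 (only option left). Remove 8 from Liam, Mona.
Mona has just one choice, so Mona = 1. Eliminate 1 elsewhere: Liam.
Liam must be 7 (only option left). Strike 7 from Jack, Ivy.
So Jack = 6.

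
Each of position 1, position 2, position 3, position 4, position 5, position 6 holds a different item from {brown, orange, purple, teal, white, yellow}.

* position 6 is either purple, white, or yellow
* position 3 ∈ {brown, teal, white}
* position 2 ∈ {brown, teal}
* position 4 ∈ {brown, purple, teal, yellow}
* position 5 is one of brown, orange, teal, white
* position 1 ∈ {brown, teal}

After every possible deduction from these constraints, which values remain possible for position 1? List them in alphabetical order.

Among the 6 variables, orange fits only position 5 (and all 6 values in {brown, orange, purple, teal, white, yellow} must be used), so position 5 = orange.
The 2 variables position 1 and position 2 are confined to {brown, teal}, which locks those values in; drop them from position 3, position 4.
position 3's domain is down to {white}, so position 3 = white. Remove white from position 6.
No further eliminations apply; position 1 can still be any of brown, teal.

brown, teal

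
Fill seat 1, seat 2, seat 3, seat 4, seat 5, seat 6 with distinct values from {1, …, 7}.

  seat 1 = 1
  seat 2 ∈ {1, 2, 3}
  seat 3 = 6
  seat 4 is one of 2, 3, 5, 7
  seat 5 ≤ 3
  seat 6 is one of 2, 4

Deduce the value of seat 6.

4

seat 1 has just one choice, so seat 1 = 1. Remove 1 from seat 2, seat 5.
That leaves seat 3 = 6.
seat 2 and seat 5 between them cover only {2, 3} — a naked pair. Remove those values from seat 4, seat 6.
So seat 6 = 4.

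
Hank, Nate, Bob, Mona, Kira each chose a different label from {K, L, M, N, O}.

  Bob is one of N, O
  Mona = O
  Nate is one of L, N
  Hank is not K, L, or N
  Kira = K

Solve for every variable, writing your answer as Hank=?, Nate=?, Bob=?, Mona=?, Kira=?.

Hank=M, Nate=L, Bob=N, Mona=O, Kira=K

Mona's domain is down to {O}, so Mona = O. So Hank, Bob can't be O.
That leaves Kira = K.
Hank has just one choice, so Hank = M.
That leaves Bob = N. Strike N from Nate.
Nate has just one choice, so Nate = L.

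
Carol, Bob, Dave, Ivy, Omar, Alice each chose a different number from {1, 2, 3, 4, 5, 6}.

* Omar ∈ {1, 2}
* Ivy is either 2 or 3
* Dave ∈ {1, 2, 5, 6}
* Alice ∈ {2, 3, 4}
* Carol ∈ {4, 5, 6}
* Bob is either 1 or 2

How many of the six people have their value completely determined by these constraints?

2

Bob and Omar between them cover only {1, 2} — a naked pair. Remove those values from Dave, Ivy, Alice.
That leaves Ivy = 3. Remove 3 from Alice.
Alice has just one choice, so Alice = 4. So Carol can't be 4.
Determined: Ivy=3, Alice=4. The other people each still have more than one consistent value. That makes 2.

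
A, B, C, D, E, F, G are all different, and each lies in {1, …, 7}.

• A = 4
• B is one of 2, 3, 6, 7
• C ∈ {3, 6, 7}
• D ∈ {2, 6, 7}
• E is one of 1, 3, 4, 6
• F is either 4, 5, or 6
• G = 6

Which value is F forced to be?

5

A has just one choice, so A = 4. Eliminate 4 elsewhere: E, F.
G must be 6 (only option left). Eliminate 6 elsewhere: B, C, D, E, F.
So F = 5.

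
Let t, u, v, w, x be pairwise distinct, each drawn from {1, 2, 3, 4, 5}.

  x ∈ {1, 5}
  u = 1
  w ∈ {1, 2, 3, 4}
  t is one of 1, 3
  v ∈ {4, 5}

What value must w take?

u's domain is down to {1}, so u = 1. So t, w, x can't be 1.
That leaves x = 5. Strike 5 from v.
t has just one choice, so t = 3. Remove 3 from w.
That leaves v = 4. So w can't be 4.
So w = 2.

2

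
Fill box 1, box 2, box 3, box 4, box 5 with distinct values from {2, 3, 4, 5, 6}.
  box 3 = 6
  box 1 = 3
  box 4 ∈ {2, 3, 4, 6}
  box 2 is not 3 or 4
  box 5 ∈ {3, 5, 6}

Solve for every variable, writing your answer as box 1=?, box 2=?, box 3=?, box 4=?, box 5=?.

box 1=3, box 2=2, box 3=6, box 4=4, box 5=5

box 1 must be 3 (only option left). Strike 3 from box 4, box 5.
box 3 must be 6 (only option left). Remove 6 from box 2, box 4, box 5.
box 5's domain is down to {5}, so box 5 = 5. Strike 5 from box 2.
box 2 must be 2 (only option left). Remove 2 from box 4.
That leaves box 4 = 4.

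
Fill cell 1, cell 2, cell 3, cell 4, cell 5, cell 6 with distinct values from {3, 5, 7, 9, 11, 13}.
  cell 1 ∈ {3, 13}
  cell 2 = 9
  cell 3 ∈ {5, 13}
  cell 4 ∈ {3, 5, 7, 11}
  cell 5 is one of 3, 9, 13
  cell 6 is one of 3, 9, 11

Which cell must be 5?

cell 2 must be 9 (only option left). Eliminate 9 elsewhere: cell 5, cell 6.
The 5 still-open variables together cover exactly {3, 5, 7, 11, 13} — 5 values for 5 variables — and 7 appears only in cell 4's list, so cell 4 = 7.
The 4 still-open variables together cover exactly {3, 5, 11, 13} — 4 values for 4 variables — and 5 appears only in cell 3's list, so cell 3 = 5.

cell 3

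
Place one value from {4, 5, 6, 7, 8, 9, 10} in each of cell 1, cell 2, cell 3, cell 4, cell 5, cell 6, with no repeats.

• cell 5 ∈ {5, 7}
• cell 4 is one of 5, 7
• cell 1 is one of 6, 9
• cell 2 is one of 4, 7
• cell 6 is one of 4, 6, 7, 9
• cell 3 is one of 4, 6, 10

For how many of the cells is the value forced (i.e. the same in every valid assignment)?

The 6 variables draw from only 6 values {4, 5, 6, 7, 9, 10}, so each is used; only cell 3 can be 10, hence cell 3 = 10.
cell 4 and cell 5 between them cover only {5, 7} — a naked pair. Remove those values from cell 2, cell 6.
cell 2's domain is down to {4}, so cell 2 = 4. Eliminate 4 elsewhere: cell 6.
Determined: cell 2=4, cell 3=10. The other cells each still have more than one consistent value. That makes 2.

2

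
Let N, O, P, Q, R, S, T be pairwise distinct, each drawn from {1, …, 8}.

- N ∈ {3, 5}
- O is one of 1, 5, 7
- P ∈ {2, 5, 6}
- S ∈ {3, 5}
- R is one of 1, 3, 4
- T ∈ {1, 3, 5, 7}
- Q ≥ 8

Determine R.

4

Q must be 8 (only option left).
The 2 variables N and S are confined to {3, 5}, which locks those values in; drop them from O, P, R, T.
O and T between them cover only {1, 7} — a naked pair. Remove those values from R.
So R = 4.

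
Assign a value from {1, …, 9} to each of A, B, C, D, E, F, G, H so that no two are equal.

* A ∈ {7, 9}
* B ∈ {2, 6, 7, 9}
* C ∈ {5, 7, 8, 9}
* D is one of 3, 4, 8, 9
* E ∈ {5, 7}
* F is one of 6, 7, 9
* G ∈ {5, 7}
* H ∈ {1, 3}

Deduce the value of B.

E and G share exactly the 2 values {5, 7}; by pigeonhole those values go to them, so strike 5, 7 from A, B, C, F.
A has just one choice, so A = 9. Strike 9 from B, C, D, F.
C has just one choice, so C = 8. So D can't be 8.
That leaves F = 6. Strike 6 from B.
So B = 2.

2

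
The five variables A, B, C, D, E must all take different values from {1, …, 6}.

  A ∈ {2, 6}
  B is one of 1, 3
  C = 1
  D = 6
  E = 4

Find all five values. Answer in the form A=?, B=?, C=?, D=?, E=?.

A=2, B=3, C=1, D=6, E=4

C's domain is down to {1}, so C = 1. Remove 1 from B.
D has just one choice, so D = 6. So A can't be 6.
E must be 4 (only option left).
A has just one choice, so A = 2.
B has just one choice, so B = 3.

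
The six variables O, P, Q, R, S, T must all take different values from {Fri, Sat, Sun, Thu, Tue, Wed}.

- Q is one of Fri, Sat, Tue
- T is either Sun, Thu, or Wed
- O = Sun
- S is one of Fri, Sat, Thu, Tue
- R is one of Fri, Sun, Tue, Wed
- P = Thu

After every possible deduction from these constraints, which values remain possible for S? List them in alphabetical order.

Fri, Sat, Tue

O's domain is down to {Sun}, so O = Sun. Eliminate Sun elsewhere: R, T.
P must be Thu (only option left). Eliminate Thu elsewhere: S, T.
T has just one choice, so T = Wed. Remove Wed from R.
No further eliminations apply; S can still be any of Fri, Sat, Tue.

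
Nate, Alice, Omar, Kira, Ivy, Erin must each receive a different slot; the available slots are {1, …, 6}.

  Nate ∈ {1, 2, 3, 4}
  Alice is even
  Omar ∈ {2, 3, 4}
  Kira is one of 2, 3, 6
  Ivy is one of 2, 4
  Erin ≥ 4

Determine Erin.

Among the 6 variables, 1 fits only Nate (and all 6 values in {1, 2, 3, 4, 5, 6} must be used), so Nate = 1.
The 5 still-open variables together cover exactly {2, 3, 4, 5, 6} — 5 values for 5 variables — and 5 appears only in Erin's list, so Erin = 5.

5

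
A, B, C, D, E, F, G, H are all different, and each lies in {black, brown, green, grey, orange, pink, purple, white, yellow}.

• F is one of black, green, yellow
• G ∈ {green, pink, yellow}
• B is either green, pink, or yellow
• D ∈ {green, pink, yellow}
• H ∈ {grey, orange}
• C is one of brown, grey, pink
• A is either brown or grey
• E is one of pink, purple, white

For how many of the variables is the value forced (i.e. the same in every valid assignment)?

2

B, D, G share exactly the 3 values {green, pink, yellow}; by pigeonhole those values go to them, so strike green, pink, yellow from C, E, F.
F must be black (only option left).
A and C between them cover only {brown, grey} — a naked pair. Remove those values from H.
H has just one choice, so H = orange.
Determined: F=black, H=orange. The other variables each still have more than one consistent value. That makes 2.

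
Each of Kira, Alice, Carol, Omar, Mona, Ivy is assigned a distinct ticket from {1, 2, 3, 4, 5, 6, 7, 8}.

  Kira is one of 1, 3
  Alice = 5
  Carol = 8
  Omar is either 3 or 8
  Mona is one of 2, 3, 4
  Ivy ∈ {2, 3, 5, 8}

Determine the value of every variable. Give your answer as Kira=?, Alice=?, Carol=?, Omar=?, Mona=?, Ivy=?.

Alice has just one choice, so Alice = 5. So Ivy can't be 5.
Carol must be 8 (only option left). Eliminate 8 elsewhere: Omar, Ivy.
Omar must be 3 (only option left). So Kira, Mona, Ivy can't be 3.
That leaves Ivy = 2. Eliminate 2 elsewhere: Mona.
Kira has just one choice, so Kira = 1.
Mona has just one choice, so Mona = 4.

Kira=1, Alice=5, Carol=8, Omar=3, Mona=4, Ivy=2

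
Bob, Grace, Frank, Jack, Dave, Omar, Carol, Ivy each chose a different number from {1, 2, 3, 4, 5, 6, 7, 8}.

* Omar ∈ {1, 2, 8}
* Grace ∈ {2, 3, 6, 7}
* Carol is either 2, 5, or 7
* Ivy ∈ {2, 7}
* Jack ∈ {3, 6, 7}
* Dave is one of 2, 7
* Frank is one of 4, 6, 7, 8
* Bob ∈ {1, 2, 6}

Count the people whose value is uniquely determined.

4

The 8 variables draw from only 8 values {1, 2, 3, 4, 5, 6, 7, 8}, so each is used; only Frank can be 4, hence Frank = 4.
The 7 still-open variables draw from only 7 values {1, 2, 3, 5, 6, 7, 8}, so each is used; only Carol can be 5, hence Carol = 5.
Among the 6 still-open variables, 8 fits only Omar (and all 6 values in {1, 2, 3, 6, 7, 8} must be used), so Omar = 8.
The 5 still-open variables together cover exactly {1, 2, 3, 6, 7} — 5 values for 5 variables — and 1 appears only in Bob's list, so Bob = 1.
The 2 variables Dave and Ivy are confined to {2, 7}, which locks those values in; drop them from Grace, Jack.
Determined: Bob=1, Frank=4, Omar=8, Carol=5. The other people each still have more than one consistent value. That makes 4.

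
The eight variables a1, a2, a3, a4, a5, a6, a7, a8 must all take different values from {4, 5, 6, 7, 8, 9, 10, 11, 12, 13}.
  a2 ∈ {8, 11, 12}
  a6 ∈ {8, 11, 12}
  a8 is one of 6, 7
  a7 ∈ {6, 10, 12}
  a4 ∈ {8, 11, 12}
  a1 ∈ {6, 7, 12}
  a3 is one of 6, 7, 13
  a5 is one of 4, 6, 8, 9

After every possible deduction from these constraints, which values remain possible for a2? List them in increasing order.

The 3 variables a2, a4, a6 are confined to {8, 11, 12}, which locks those values in; drop them from a1, a5, a7.
a1 and a8 between them cover only {6, 7} — a naked pair. Remove those values from a3, a5, a7.
a3's domain is down to {13}, so a3 = 13.
a7 has just one choice, so a7 = 10.
No further eliminations apply; a2 can still be any of 8, 11, 12.

8, 11, 12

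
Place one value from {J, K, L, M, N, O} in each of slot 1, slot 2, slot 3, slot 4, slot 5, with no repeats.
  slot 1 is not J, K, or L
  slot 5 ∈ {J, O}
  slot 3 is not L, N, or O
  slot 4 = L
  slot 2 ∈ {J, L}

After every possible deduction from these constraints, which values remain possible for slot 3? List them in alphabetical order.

slot 4 must be L (only option left). Eliminate L elsewhere: slot 2.
That leaves slot 2 = J. Eliminate J elsewhere: slot 3, slot 5.
slot 5 must be O (only option left). So slot 1 can't be O.
No further eliminations apply; slot 3 can still be any of K, M.

K, M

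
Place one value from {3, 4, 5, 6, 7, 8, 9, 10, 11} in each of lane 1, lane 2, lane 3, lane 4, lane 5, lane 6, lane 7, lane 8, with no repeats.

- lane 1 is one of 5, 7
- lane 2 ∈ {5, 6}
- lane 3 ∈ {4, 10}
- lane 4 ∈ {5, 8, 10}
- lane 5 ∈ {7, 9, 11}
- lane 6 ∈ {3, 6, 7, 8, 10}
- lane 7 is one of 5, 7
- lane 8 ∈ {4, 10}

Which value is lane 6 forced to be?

3

The 2 variables lane 1 and lane 7 are confined to {5, 7}, which locks those values in; drop them from lane 2, lane 4, lane 5, lane 6.
lane 2 must be 6 (only option left). So lane 6 can't be 6.
The 2 variables lane 3 and lane 8 are confined to {4, 10}, which locks those values in; drop them from lane 4, lane 6.
lane 4 must be 8 (only option left). So lane 6 can't be 8.
So lane 6 = 3.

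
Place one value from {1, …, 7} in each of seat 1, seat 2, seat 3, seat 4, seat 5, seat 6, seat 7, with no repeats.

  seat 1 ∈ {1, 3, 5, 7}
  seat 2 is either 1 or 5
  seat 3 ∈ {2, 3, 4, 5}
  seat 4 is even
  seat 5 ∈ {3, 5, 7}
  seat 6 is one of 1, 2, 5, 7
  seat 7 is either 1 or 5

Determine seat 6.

The 7 variables together cover exactly {1, 2, 3, 4, 5, 6, 7} — 7 values for 7 variables — and 6 appears only in seat 4's list, so seat 4 = 6.
The 6 still-open variables draw from only 6 values {1, 2, 3, 4, 5, 7}, so each is used; only seat 3 can be 4, hence seat 3 = 4.
The 5 still-open variables together cover exactly {1, 2, 3, 5, 7} — 5 values for 5 variables — and 2 appears only in seat 6's list, so seat 6 = 2.

2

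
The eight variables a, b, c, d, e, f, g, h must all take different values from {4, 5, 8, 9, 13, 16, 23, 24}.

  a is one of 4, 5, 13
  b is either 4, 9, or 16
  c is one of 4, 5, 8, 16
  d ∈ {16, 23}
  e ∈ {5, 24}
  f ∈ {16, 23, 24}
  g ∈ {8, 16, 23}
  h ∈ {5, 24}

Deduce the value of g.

8

Among the 8 variables, 9 fits only b (and all 8 values in {4, 5, 8, 9, 13, 16, 23, 24} must be used), so b = 9.
Among the 7 still-open variables, 13 fits only a (and all 7 values in {4, 5, 8, 13, 16, 23, 24} must be used), so a = 13.
Among the 6 still-open variables, 4 fits only c (and all 6 values in {4, 5, 8, 16, 23, 24} must be used), so c = 4.
Among the 5 still-open variables, 8 fits only g (and all 5 values in {5, 8, 16, 23, 24} must be used), so g = 8.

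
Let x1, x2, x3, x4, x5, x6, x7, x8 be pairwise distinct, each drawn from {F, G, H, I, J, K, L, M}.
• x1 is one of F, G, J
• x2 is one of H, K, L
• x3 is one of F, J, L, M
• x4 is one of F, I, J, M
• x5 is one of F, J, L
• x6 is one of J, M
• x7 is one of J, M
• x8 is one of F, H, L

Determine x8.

H

The 8 variables together cover exactly {F, G, H, I, J, K, L, M} — 8 values for 8 variables — and G appears only in x1's list, so x1 = G.
Among the 7 still-open variables, I fits only x4 (and all 7 values in {F, H, I, J, K, L, M} must be used), so x4 = I.
Among the 6 still-open variables, K fits only x2 (and all 6 values in {F, H, J, K, L, M} must be used), so x2 = K.
The 5 still-open variables together cover exactly {F, H, J, L, M} — 5 values for 5 variables — and H appears only in x8's list, so x8 = H.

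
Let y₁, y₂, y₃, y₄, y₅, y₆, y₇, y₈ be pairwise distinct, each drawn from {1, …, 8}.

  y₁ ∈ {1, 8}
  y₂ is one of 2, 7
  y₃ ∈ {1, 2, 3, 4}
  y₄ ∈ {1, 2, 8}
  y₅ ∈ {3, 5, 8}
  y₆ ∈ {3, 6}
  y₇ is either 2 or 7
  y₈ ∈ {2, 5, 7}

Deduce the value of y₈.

Among the 8 variables, 4 fits only y₃ (and all 8 values in {1, 2, 3, 4, 5, 6, 7, 8} must be used), so y₃ = 4.
The 7 still-open variables together cover exactly {1, 2, 3, 5, 6, 7, 8} — 7 values for 7 variables — and 6 appears only in y₆'s list, so y₆ = 6.
The 6 still-open variables draw from only 6 values {1, 2, 3, 5, 7, 8}, so each is used; only y₅ can be 3, hence y₅ = 3.
The 5 still-open variables together cover exactly {1, 2, 5, 7, 8} — 5 values for 5 variables — and 5 appears only in y₈'s list, so y₈ = 5.

5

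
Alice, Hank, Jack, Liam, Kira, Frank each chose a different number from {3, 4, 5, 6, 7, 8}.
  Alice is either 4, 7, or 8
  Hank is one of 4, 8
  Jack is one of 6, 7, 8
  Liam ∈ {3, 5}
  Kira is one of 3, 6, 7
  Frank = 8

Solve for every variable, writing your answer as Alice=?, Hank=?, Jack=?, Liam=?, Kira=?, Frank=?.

Frank's domain is down to {8}, so Frank = 8. Strike 8 from Alice, Hank, Jack.
Hank has just one choice, so Hank = 4. Strike 4 from Alice.
Alice has just one choice, so Alice = 7. Remove 7 from Jack, Kira.
Jack's domain is down to {6}, so Jack = 6. Eliminate 6 elsewhere: Kira.
Kira has just one choice, so Kira = 3. Remove 3 from Liam.
Liam must be 5 (only option left).

Alice=7, Hank=4, Jack=6, Liam=5, Kira=3, Frank=8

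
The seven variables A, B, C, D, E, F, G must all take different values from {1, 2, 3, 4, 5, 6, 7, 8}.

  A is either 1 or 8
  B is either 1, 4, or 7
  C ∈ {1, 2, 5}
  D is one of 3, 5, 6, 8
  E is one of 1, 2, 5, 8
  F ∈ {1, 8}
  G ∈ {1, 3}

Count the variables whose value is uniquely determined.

A and F between them cover only {1, 8} — a naked pair. Remove those values from B, C, D, E, G.
G's domain is down to {3}, so G = 3. So D can't be 3.
The 2 variables C and E are confined to {2, 5}, which locks those values in; drop them from D.
D's domain is down to {6}, so D = 6.
Determined: D=6, G=3. The other variables each still have more than one consistent value. That makes 2.

2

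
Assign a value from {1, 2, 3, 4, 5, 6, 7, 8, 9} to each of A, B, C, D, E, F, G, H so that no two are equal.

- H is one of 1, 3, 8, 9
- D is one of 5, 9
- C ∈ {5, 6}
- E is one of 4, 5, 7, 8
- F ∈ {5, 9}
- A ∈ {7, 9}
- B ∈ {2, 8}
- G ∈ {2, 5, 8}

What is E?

D and F between them cover only {5, 9} — a naked pair. Remove those values from A, C, E, G, H.
A must be 7 (only option left). So E can't be 7.
C has just one choice, so C = 6.
B and G share exactly the 2 values {2, 8}; by pigeonhole those values go to them, so strike 2, 8 from E, H.
So E = 4.

4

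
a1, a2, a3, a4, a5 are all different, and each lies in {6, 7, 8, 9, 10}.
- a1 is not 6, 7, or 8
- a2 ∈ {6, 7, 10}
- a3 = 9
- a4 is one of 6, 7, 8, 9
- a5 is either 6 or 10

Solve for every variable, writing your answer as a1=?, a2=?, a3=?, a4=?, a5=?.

a3's domain is down to {9}, so a3 = 9. So a1, a4 can't be 9.
a1 must be 10 (only option left). Remove 10 from a2, a5.
a5 must be 6 (only option left). Strike 6 from a2, a4.
a2 must be 7 (only option left). Remove 7 from a4.
a4's domain is down to {8}, so a4 = 8.

a1=10, a2=7, a3=9, a4=8, a5=6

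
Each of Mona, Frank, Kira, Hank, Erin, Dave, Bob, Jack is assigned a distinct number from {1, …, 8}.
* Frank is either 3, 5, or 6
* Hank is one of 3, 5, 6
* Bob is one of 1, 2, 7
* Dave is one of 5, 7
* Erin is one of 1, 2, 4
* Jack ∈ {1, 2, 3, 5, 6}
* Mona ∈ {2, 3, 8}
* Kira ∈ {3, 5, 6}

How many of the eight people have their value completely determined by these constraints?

The 8 variables together cover exactly {1, 2, 3, 4, 5, 6, 7, 8} — 8 values for 8 variables — and 4 appears only in Erin's list, so Erin = 4.
Among the 7 still-open variables, 8 fits only Mona (and all 7 values in {1, 2, 3, 5, 6, 7, 8} must be used), so Mona = 8.
The 3 variables Frank, Kira, Hank are confined to {3, 5, 6}, which locks those values in; drop them from Dave, Jack.
Dave's domain is down to {7}, so Dave = 7. Eliminate 7 elsewhere: Bob.
Determined: Mona=8, Erin=4, Dave=7. The other people each still have more than one consistent value. That makes 3.

3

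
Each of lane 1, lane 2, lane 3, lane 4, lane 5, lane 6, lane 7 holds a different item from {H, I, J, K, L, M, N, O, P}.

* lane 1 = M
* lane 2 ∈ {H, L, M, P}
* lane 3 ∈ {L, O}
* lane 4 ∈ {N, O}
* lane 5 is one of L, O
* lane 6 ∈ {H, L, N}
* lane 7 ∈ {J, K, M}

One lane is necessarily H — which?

lane 1 has just one choice, so lane 1 = M. Remove M from lane 2, lane 7.
lane 3 and lane 5 share exactly the 2 values {L, O}; by pigeonhole those values go to them, so strike L, O from lane 2, lane 4, lane 6.
lane 4 must be N (only option left). Eliminate N elsewhere: lane 6.
So H goes to lane 6.

lane 6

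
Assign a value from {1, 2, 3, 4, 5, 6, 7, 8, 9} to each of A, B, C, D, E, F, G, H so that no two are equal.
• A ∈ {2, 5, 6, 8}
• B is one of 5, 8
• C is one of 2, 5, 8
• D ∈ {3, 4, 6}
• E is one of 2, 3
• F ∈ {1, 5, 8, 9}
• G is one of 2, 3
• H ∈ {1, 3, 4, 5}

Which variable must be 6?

A

The 8 variables together cover exactly {1, 2, 3, 4, 5, 6, 8, 9} — 8 values for 8 variables — and 9 appears only in F's list, so F = 9.
The 7 still-open variables together cover exactly {1, 2, 3, 4, 5, 6, 8} — 7 values for 7 variables — and 1 appears only in H's list, so H = 1.
The 6 still-open variables draw from only 6 values {2, 3, 4, 5, 6, 8}, so each is used; only D can be 4, hence D = 4.
Among the 5 still-open variables, 6 fits only A (and all 5 values in {2, 3, 5, 6, 8} must be used), so A = 6.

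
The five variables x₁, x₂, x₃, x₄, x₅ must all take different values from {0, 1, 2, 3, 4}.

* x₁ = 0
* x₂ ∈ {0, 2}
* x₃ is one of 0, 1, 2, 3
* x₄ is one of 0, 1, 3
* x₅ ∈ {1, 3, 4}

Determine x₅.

4

x₁'s domain is down to {0}, so x₁ = 0. Remove 0 from x₂, x₃, x₄.
That leaves x₂ = 2. Eliminate 2 elsewhere: x₃.
The 3 still-open variables draw from only 3 values {1, 3, 4}, so each is used; only x₅ can be 4, hence x₅ = 4.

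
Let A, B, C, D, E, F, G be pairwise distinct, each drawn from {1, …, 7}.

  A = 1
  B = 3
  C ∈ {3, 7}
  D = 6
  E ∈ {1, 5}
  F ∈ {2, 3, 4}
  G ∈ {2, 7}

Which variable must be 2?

G

A must be 1 (only option left). So E can't be 1.
B has just one choice, so B = 3. Eliminate 3 elsewhere: C, F.
C's domain is down to {7}, so C = 7. Remove 7 from G.
So 2 goes to G.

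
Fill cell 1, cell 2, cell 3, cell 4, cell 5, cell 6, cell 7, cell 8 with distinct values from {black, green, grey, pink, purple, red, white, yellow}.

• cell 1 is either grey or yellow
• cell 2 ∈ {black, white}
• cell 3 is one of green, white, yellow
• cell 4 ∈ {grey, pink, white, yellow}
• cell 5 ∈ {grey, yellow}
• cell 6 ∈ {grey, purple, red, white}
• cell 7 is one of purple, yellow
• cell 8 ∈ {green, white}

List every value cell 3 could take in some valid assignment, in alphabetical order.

Among the 8 variables, black fits only cell 2 (and all 8 values in {black, green, grey, pink, purple, red, white, yellow} must be used), so cell 2 = black.
Among the 7 still-open variables, pink fits only cell 4 (and all 7 values in {green, grey, pink, purple, red, white, yellow} must be used), so cell 4 = pink.
Among the 6 still-open variables, red fits only cell 6 (and all 6 values in {green, grey, purple, red, white, yellow} must be used), so cell 6 = red.
Among the 5 still-open variables, purple fits only cell 7 (and all 5 values in {green, grey, purple, white, yellow} must be used), so cell 7 = purple.
cell 1 and cell 5 share exactly the 2 values {grey, yellow}; by pigeonhole those values go to them, so strike grey, yellow from cell 3.
No further eliminations apply; cell 3 can still be any of green, white.

green, white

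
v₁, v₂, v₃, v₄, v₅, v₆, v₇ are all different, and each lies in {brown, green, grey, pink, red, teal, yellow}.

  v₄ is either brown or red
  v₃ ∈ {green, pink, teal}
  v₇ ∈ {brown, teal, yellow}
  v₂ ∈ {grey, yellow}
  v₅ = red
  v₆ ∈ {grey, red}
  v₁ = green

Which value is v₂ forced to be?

yellow

v₁ must be green (only option left). Strike green from v₃.
That leaves v₅ = red. Strike red from v₄, v₆.
v₆'s domain is down to {grey}, so v₆ = grey. Remove grey from v₂.
So v₂ = yellow.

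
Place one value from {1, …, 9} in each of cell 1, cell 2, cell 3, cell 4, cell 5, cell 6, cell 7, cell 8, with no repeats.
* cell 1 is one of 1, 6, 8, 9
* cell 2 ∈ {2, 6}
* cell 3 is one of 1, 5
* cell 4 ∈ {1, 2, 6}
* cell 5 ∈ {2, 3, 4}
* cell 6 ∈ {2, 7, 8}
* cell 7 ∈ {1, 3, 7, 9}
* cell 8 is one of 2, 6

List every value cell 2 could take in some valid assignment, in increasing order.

2, 6

cell 2 and cell 8 share exactly the 2 values {2, 6}; by pigeonhole those values go to them, so strike 2, 6 from cell 1, cell 4, cell 5, cell 6.
cell 4's domain is down to {1}, so cell 4 = 1. Strike 1 from cell 1, cell 3, cell 7.
cell 3 must be 5 (only option left).
No further eliminations apply; cell 2 can still be any of 2, 6.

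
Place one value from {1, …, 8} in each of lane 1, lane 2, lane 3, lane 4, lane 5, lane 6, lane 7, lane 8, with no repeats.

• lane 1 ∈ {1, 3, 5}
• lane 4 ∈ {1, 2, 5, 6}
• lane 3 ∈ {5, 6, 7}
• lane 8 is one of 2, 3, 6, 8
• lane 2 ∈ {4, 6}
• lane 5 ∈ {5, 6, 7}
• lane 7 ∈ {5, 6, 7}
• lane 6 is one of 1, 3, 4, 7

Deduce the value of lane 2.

Among the 8 variables, 8 fits only lane 8 (and all 8 values in {1, 2, 3, 4, 5, 6, 7, 8} must be used), so lane 8 = 8.
The 7 still-open variables draw from only 7 values {1, 2, 3, 4, 5, 6, 7}, so each is used; only lane 4 can be 2, hence lane 4 = 2.
The 3 variables lane 3, lane 5, lane 7 are confined to {5, 6, 7}, which locks those values in; drop them from lane 1, lane 2, lane 6.
So lane 2 = 4.

4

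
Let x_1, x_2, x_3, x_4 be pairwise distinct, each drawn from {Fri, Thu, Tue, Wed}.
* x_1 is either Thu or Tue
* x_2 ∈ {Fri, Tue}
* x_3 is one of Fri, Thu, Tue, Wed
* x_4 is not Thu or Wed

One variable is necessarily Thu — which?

The 4 variables draw from only 4 values {Fri, Thu, Tue, Wed}, so each is used; only x_3 can be Wed, hence x_3 = Wed.
The 3 still-open variables together cover exactly {Fri, Thu, Tue} — 3 values for 3 variables — and Thu appears only in x_1's list, so x_1 = Thu.

x_1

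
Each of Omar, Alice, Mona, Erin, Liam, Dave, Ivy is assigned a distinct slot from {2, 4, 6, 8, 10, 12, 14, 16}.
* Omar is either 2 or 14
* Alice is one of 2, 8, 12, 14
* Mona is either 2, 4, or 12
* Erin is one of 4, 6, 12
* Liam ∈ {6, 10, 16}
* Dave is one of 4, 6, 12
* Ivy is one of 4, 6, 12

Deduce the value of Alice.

The 3 variables Erin, Dave, Ivy are confined to {4, 6, 12}, which locks those values in; drop them from Alice, Mona, Liam.
Mona's domain is down to {2}, so Mona = 2. Eliminate 2 elsewhere: Omar, Alice.
Omar must be 14 (only option left). Strike 14 from Alice.
So Alice = 8.

8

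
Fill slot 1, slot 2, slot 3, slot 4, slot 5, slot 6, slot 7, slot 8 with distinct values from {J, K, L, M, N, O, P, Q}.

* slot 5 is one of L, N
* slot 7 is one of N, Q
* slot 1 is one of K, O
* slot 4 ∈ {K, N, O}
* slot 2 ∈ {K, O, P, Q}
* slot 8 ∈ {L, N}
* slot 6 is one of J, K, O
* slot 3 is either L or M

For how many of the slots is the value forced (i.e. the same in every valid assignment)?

The 8 variables draw from only 8 values {J, K, L, M, N, O, P, Q}, so each is used; only slot 6 can be J, hence slot 6 = J.
Among the 7 still-open variables, M fits only slot 3 (and all 7 values in {K, L, M, N, O, P, Q} must be used), so slot 3 = M.
Among the 6 still-open variables, P fits only slot 2 (and all 6 values in {K, L, N, O, P, Q} must be used), so slot 2 = P.
The 5 still-open variables draw from only 5 values {K, L, N, O, Q}, so each is used; only slot 7 can be Q, hence slot 7 = Q.
The 2 variables slot 5 and slot 8 are confined to {L, N}, which locks those values in; drop them from slot 4.
Determined: slot 2=P, slot 3=M, slot 6=J, slot 7=Q. The other slots each still have more than one consistent value. That makes 4.

4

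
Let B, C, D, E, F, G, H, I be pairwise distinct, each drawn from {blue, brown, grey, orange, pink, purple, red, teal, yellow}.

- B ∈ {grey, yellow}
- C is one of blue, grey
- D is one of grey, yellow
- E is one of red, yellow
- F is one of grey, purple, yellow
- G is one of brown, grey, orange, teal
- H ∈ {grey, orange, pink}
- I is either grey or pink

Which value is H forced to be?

B and D between them cover only {grey, yellow} — a naked pair. Remove those values from C, E, F, G, H, I.
C's domain is down to {blue}, so C = blue.
E's domain is down to {red}, so E = red.
That leaves F = purple.
I has just one choice, so I = pink. Remove pink from H.
So H = orange.

orange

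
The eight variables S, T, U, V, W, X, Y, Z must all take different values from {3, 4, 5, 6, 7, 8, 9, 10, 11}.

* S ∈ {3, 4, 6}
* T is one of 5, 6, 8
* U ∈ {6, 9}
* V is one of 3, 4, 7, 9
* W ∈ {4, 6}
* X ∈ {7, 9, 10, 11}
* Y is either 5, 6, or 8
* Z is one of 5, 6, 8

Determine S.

The 3 variables T, Y, Z are confined to {5, 6, 8}, which locks those values in; drop them from S, U, W.
U has just one choice, so U = 9. So V, X can't be 9.
W has just one choice, so W = 4. Eliminate 4 elsewhere: S, V.
So S = 3.

3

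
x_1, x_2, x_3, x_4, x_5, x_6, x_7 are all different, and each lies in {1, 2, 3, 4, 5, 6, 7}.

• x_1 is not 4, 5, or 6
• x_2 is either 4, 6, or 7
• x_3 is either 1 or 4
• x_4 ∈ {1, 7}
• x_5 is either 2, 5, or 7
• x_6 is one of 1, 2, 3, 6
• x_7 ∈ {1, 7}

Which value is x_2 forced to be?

6

The 7 variables draw from only 7 values {1, 2, 3, 4, 5, 6, 7}, so each is used; only x_5 can be 5, hence x_5 = 5.
The 2 variables x_4 and x_7 are confined to {1, 7}, which locks those values in; drop them from x_1, x_2, x_3, x_6.
x_3 must be 4 (only option left). Strike 4 from x_2.
So x_2 = 6.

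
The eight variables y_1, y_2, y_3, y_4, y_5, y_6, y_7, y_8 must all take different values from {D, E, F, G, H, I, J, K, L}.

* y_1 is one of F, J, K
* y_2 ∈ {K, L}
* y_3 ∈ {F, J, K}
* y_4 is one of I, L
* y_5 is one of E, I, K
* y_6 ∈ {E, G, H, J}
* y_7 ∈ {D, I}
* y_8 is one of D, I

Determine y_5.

y_7 and y_8 share exactly the 2 values {D, I}; by pigeonhole those values go to them, so strike D, I from y_4, y_5.
y_4 must be L (only option left). Strike L from y_2.
That leaves y_2 = K. So y_1, y_3, y_5 can't be K.
So y_5 = E.

E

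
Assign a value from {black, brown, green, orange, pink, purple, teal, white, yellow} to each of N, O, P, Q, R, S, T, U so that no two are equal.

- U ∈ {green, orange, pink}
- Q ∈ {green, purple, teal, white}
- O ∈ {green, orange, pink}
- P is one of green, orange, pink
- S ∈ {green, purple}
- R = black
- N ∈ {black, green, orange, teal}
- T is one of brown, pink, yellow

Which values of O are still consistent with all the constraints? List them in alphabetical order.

R must be black (only option left). So N can't be black.
O, P, U share exactly the 3 values {green, orange, pink}; by pigeonhole those values go to them, so strike green, orange, pink from N, Q, S, T.
N has just one choice, so N = teal. Remove teal from Q.
S has just one choice, so S = purple. Eliminate purple elsewhere: Q.
Q's domain is down to {white}, so Q = white.
No further eliminations apply; O can still be any of green, orange, pink.

green, orange, pink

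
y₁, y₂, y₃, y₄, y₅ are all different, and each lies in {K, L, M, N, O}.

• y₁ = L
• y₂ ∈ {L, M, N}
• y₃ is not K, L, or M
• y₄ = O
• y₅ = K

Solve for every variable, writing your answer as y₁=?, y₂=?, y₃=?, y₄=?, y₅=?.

y₁ must be L (only option left). Eliminate L elsewhere: y₂.
y₄ has just one choice, so y₄ = O. Remove O from y₃.
That leaves y₅ = K.
That leaves y₃ = N. Remove N from y₂.
y₂ must be M (only option left).

y₁=L, y₂=M, y₃=N, y₄=O, y₅=K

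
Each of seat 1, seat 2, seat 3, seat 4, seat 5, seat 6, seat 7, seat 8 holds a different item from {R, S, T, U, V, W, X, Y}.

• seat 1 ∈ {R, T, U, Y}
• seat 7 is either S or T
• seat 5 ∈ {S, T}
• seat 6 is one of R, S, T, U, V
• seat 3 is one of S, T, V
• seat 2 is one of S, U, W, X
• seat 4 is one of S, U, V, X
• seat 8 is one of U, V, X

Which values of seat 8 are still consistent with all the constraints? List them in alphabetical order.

U, X

The 8 variables draw from only 8 values {R, S, T, U, V, W, X, Y}, so each is used; only seat 2 can be W, hence seat 2 = W.
The 7 still-open variables together cover exactly {R, S, T, U, V, X, Y} — 7 values for 7 variables — and Y appears only in seat 1's list, so seat 1 = Y.
The 6 still-open variables draw from only 6 values {R, S, T, U, V, X}, so each is used; only seat 6 can be R, hence seat 6 = R.
seat 5 and seat 7 between them cover only {S, T} — a naked pair. Remove those values from seat 3, seat 4.
seat 3 must be V (only option left). Strike V from seat 4, seat 8.
No further eliminations apply; seat 8 can still be any of U, X.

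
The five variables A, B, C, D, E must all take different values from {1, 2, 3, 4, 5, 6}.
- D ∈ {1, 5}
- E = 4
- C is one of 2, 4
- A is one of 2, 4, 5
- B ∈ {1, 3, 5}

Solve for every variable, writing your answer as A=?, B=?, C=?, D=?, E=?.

A=5, B=3, C=2, D=1, E=4

E's domain is down to {4}, so E = 4. Remove 4 from A, C.
C's domain is down to {2}, so C = 2. Remove 2 from A.
A's domain is down to {5}, so A = 5. So B, D can't be 5.
D must be 1 (only option left). Eliminate 1 elsewhere: B.
B must be 3 (only option left).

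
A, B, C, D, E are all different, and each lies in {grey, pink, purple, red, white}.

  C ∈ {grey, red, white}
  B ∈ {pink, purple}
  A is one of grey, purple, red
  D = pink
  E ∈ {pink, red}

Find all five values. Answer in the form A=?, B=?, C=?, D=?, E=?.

D's domain is down to {pink}, so D = pink. Strike pink from B, E.
E's domain is down to {red}, so E = red. Remove red from A, C.
B has just one choice, so B = purple. So A can't be purple.
A must be grey (only option left). Strike grey from C.
That leaves C = white.

A=grey, B=purple, C=white, D=pink, E=red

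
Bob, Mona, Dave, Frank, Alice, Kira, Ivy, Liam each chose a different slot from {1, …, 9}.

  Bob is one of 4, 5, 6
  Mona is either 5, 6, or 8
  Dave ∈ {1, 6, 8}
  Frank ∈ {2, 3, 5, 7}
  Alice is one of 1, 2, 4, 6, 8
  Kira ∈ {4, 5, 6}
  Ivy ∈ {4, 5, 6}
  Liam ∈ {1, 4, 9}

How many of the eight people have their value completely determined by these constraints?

4

Bob, Kira, Ivy between them cover only {4, 5, 6} — a naked triple. Remove those values from Mona, Dave, Frank, Alice, Liam.
Mona must be 8 (only option left). Strike 8 from Dave, Alice.
Dave's domain is down to {1}, so Dave = 1. Eliminate 1 elsewhere: Alice, Liam.
Alice must be 2 (only option left). So Frank can't be 2.
Liam has just one choice, so Liam = 9.
Determined: Mona=8, Dave=1, Alice=2, Liam=9. The other people each still have more than one consistent value. That makes 4.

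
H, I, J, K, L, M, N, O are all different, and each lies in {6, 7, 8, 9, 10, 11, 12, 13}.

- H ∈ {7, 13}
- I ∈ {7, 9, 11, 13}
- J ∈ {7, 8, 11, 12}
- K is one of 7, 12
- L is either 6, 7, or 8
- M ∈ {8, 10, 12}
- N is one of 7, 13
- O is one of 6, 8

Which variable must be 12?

K

The 8 variables draw from only 8 values {6, 7, 8, 9, 10, 11, 12, 13}, so each is used; only I can be 9, hence I = 9.
The 7 still-open variables together cover exactly {6, 7, 8, 10, 11, 12, 13} — 7 values for 7 variables — and 10 appears only in M's list, so M = 10.
The 6 still-open variables draw from only 6 values {6, 7, 8, 11, 12, 13}, so each is used; only J can be 11, hence J = 11.
Among the 5 still-open variables, 12 fits only K (and all 5 values in {6, 7, 8, 12, 13} must be used), so K = 12.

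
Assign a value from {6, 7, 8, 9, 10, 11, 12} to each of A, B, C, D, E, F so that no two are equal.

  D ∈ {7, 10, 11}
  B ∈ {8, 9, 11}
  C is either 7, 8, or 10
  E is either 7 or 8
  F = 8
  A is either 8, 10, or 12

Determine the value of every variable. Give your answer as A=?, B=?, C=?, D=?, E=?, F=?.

A=12, B=9, C=10, D=11, E=7, F=8

F must be 8 (only option left). Eliminate 8 elsewhere: A, B, C, E.
That leaves E = 7. Remove 7 from C, D.
C's domain is down to {10}, so C = 10. Remove 10 from A, D.
D's domain is down to {11}, so D = 11. So B can't be 11.
A's domain is down to {12}, so A = 12.
That leaves B = 9.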